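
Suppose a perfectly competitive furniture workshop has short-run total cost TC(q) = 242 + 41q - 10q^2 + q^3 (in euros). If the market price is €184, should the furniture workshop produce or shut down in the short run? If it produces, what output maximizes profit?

Produce at q = 11

From TC, MC = TC'(q) = 41 - 20q + 3q^2 and AVC = VC/q = 41 - 10q + q^2.
The AVC parabola has its vertex at q = 10/2 = 5, where AVC = 41 - 10·5 + 5^2 = €16.
Because €184 ≥ €16, revenue can cover variable cost; the firm operates.
Solving P = MC: -143 - 20q + 3q^2 = 0 ⇒ q = -13/3 or 11. On the upward-sloping branch, q* = 11.
Check: AVC at q = 11 is €52 ≤ P, so revenue covers variable cost.
Profit = P·q − TC = 184·11 − 814 = €1210.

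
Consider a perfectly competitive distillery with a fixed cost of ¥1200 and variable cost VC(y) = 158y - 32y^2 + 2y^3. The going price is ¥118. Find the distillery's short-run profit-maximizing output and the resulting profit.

AVC = 158 - 32y + 2y^2 has its minimum ¥30 at y = 8; price ¥118 clears that bar, so the firm operates.
MC = 158 - 64y + 6y^2. Setting P = MC and taking the root on the rising branch gives y* = 10.
TR = 118·10 = 1180. TC = 1200 + 380 = 1580. Profit = 1180 − 1580 = -¥400.
That loss of ¥400 beats the ¥1200 the firm would lose by shutting down; producing recovers ¥800 of fixed cost.

Profit = -¥400 at y = 10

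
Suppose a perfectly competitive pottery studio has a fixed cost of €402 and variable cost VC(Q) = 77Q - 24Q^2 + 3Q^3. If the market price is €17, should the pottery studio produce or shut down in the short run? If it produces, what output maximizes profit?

Shut down

Variable cost is VC = 77Q - 24Q^2 + 3Q^3, so AVC = VC/Q = 77 - 24Q + 3Q^2 and MC = dTC/dQ = 77 - 48Q + 9Q^2.
AVC hits its minimum where MC = AVC, at Q = 4, giving min AVC = 77 - 24·4 + 3·4^2 = €29.
Since P = €17 < min AVC = €29, price fails to cover variable cost at any output.
The firm minimizes its loss by shutting down and losing only its fixed cost of €402.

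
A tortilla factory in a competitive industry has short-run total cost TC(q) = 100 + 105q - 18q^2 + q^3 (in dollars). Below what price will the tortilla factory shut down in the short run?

$24 per unit

The shutdown price is the minimum of AVC. VC = 105q - 18q^2 + q^3, so AVC = 105 - 18q + q^2.
dAVC/dq = -18 + 2q = 0 gives q = 9. min AVC = 105 - 18·9 + 9^2 = 24.
The firm shuts down for any P below $24.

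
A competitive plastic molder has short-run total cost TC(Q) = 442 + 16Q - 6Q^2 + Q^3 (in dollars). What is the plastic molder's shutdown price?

$7 per unit

The firm shuts down when price falls below the minimum of average variable cost. AVC = VC/Q = 16 - 6Q + Q^2.
dAVC/dQ = -6 + 2Q = 0 gives Q = 3. min AVC = 16 - 6·3 + 3^2 = 7.
For P < $7 the firm produces nothing.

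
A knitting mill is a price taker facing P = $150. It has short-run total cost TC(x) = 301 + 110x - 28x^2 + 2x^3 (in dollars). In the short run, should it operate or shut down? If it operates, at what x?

Produce at x = 10

From TC, MC = TC'(x) = 110 - 56x + 6x^2 and AVC = VC/x = 110 - 28x + 2x^2.
AVC is minimized where dAVC/dx = -28 + 4x = 0, at x = 7; min AVC = 110 - 28·7 + 2·7^2 = $12.
Because $150 ≥ $12, revenue can cover variable cost; the firm operates.
P = MC gives -40 - 56x + 6x^2 = 0, with roots -2/3 and 10. Take the larger (rising MC): x* = 10.
Check: AVC at x = 10 is $30 ≤ P, so revenue covers variable cost.
Profit = P·x − TC = 150·10 − 601 = $899.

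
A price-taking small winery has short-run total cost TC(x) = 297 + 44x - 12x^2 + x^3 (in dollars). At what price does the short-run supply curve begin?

The firm shuts down when price falls below the minimum of average variable cost. AVC = VC/x = 44 - 12x + x^2.
At the minimum of AVC, MC = AVC. MC = 44 - 24x + 3x^2; setting MC = AVC gives 2x^2 - 12x = 0, so x = 6. min AVC = 8.
For P < $8 the firm produces nothing.

$8 per unit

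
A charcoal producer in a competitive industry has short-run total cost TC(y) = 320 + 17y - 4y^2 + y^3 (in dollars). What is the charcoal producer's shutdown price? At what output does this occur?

$13 per unit, at y = 2

The firm shuts down when price falls below the minimum of average variable cost. AVC = VC/y = 17 - 4y + y^2.
At the minimum of AVC, MC = AVC. MC = 17 - 8y + 3y^2; setting MC = AVC gives 2y^2 - 4y = 0, so y = 2. min AVC = 13.
The firm shuts down for any P below $13.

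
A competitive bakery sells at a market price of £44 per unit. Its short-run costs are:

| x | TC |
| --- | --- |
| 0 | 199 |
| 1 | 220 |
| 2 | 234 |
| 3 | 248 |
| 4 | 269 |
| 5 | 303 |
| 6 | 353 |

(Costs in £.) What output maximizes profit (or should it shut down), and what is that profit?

x = 5; profit = -£83

Profit at each row (π = 44x − TC): x=0: -199; x=1: -176; x=2: -146; x=3: -116; x=4: -93; x=5: -83; x=6: -89.
Profit is maximized at x = 5. AVC there is 104/5 = £20.80 ≤ P, so producing beats shutting down (which would give -£199).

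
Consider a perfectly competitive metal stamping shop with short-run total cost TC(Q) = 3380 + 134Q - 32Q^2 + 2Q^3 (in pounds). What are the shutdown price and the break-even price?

AVC = 134 - 32Q + 2Q^2; minimized at Q = 8, giving min AVC = £6. That is the shutdown price.
ATC = 3380/Q + 134 - 32Q + 2Q^2. Setting dATC/dQ = −3380/Q^2 − 32 + 4Q = 0 gives Q = 13 (since 4·13^3 − 32·13^2 = 3380).
min ATC = 3380/13 + 134 − 32·13 + 2·13^2 = £316. That is the break-even price.
For £6 ≤ P < £316 the firm produces at a loss; below £6 it shuts down.

Shutdown price = £6; break-even price = £316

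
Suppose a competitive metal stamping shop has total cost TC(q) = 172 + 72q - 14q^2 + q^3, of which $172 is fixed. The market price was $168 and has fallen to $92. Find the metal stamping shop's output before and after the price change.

MC = 72 - 28q + 3q^2; the shutdown threshold is min AVC = $23 (at q = 7).
At P = $168 ≥ min AVC, set P = MC on the rising branch: q = 12.
At P = $92 ≥ min AVC, set P = MC: q = 10. The firm stays open but cuts output.

Output falls from 12 to 10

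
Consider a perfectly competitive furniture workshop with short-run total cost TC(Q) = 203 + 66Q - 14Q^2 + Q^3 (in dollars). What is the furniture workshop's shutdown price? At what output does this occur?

The firm shuts down when price falls below the minimum of average variable cost. AVC = VC/Q = 66 - 14Q + Q^2.
dAVC/dQ = -14 + 2Q = 0 gives Q = 7. min AVC = 66 - 14·7 + 7^2 = 17.
So the shutdown price is $17.

$17 per unit, at Q = 7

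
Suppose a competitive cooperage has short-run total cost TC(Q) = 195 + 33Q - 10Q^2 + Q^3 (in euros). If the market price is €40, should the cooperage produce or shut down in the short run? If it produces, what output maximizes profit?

Produce at Q = 7

Strip out fixed cost: VC = 33Q - 10Q^2 + Q^3. Then AVC = 33 - 10Q + Q^2 and MC = 33 - 20Q + 3Q^2.
AVC hits its minimum where MC = AVC, at Q = 5, giving min AVC = 33 - 10·5 + 5^2 = €8.
Since P = €40 ≥ min AVC = €8, price covers variable cost and the firm should produce.
Solving P = MC: -7 - 20Q + 3Q^2 = 0 ⇒ Q = -1/3 or 7. On the upward-sloping branch, Q* = 7.
Check: AVC at Q = 7 is €12 ≤ P, so revenue covers variable cost.
Profit = P·Q − TC = 40·7 − 279 = €1.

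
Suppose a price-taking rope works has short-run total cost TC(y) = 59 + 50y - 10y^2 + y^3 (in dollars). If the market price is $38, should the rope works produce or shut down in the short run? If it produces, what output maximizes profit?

Produce at y = 6

Variable cost is VC = 50y - 10y^2 + y^3, so AVC = VC/y = 50 - 10y + y^2 and MC = dTC/dy = 50 - 20y + 3y^2.
AVC is minimized where dAVC/dy = -10 + 2y = 0, at y = 5; min AVC = 50 - 10·5 + 5^2 = $25.
Because $38 ≥ $25, revenue can cover variable cost; the firm operates.
P = MC gives 12 - 20y + 3y^2 = 0, with roots 2/3 and 6. Take the larger (rising MC): y* = 6.
Check: AVC at y = 6 is $26 ≤ P, so revenue covers variable cost.
Profit = P·y − TC = 38·6 − 215 = $13.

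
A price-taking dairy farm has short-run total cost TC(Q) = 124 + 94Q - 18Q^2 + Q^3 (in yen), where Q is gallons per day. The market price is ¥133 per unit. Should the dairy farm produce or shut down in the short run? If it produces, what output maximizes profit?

Produce at Q = 13

Strip out fixed cost: VC = 94Q - 18Q^2 + Q^3. Then AVC = 94 - 18Q + Q^2 and MC = 94 - 36Q + 3Q^2.
AVC hits its minimum where MC = AVC, at Q = 9, giving min AVC = 94 - 18·9 + 9^2 = ¥13.
Because ¥133 ≥ ¥13, revenue can cover variable cost; the firm operates.
Solving P = MC: -39 - 36Q + 3Q^2 = 0 ⇒ Q = -1 or 13. On the upward-sloping branch, Q* = 13.
Check: AVC at Q = 13 is ¥29 ≤ P, so revenue covers variable cost.
Profit = P·Q − TC = 133·13 − 501 = ¥1228.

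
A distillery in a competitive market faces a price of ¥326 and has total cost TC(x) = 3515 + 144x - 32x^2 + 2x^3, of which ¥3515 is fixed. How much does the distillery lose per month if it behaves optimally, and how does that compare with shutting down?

AVC = 144 - 32x + 2x^2 has its minimum ¥16 at x = 8; price ¥326 clears that bar, so the firm operates.
MC = 144 - 64x + 6x^2. Setting P = MC and taking the root on the rising branch gives x* = 13.
TR = 326·13 = 4238. TC = 3515 + 858 = 4373. Profit = 4238 − 4373 = -¥135.
That loss of ¥135 beats the ¥3515 the firm would lose by shutting down; producing recovers ¥3380 of fixed cost.

Profit = -¥135 at x = 13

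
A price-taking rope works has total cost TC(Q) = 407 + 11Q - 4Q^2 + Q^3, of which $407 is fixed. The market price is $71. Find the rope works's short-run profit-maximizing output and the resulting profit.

Profit = -$119 at Q = 6

AVC = 11 - 4Q + Q^2 has its minimum $7 at Q = 2; price $71 clears that bar, so the firm operates.
MC = 11 - 8Q + 3Q^2. Setting P = MC and taking the root on the rising branch gives Q* = 6.
TR = 71·6 = 426. TC = 407 + 138 = 545. Profit = 426 − 545 = -$119.
That loss of $119 beats the $407 the firm would lose by shutting down; producing recovers $288 of fixed cost.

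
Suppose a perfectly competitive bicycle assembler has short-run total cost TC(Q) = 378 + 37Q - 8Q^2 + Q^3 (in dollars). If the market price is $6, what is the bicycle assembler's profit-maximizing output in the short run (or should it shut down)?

Variable cost is VC = 37Q - 8Q^2 + Q^3, so AVC = VC/Q = 37 - 8Q + Q^2 and MC = dTC/dQ = 37 - 16Q + 3Q^2.
The AVC parabola has its vertex at Q = 8/2 = 4, where AVC = 37 - 8·4 + 4^2 = $21.
P = $6 lies below min AVC = $21; no output level covers variable cost.
The firm minimizes its loss by shutting down and losing only its fixed cost of $378.

Shut down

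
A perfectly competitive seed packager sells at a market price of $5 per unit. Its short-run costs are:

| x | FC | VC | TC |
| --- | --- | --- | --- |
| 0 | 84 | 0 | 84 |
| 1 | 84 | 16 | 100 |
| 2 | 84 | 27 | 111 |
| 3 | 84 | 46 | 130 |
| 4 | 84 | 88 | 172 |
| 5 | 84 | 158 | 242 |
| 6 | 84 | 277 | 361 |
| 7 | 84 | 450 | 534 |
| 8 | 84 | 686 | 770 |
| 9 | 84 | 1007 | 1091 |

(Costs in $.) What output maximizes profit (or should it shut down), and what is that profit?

Profit at each row (π = 5x − TC): x=0: -84; x=1: -95; x=2: -101; x=3: -115; x=4: -152; x=5: -217; x=6: -331; x=7: -499; x=8: -730; x=9: -1046.
Profit is highest at x = 0. Equivalently, the lowest AVC in the table is 27/2 ≈ $13.50 at x = 2, and P = $5 falls below it — price never covers variable cost, so the firm shuts down and loses only its fixed cost.

x = 0 (shut down); profit = -$84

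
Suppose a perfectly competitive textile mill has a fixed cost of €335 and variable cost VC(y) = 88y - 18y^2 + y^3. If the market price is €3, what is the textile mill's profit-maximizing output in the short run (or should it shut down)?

Shut down

From TC, MC = TC'(y) = 88 - 36y + 3y^2 and AVC = VC/y = 88 - 18y + y^2.
AVC hits its minimum where MC = AVC, at y = 9, giving min AVC = 88 - 18·9 + 9^2 = €7.
Since P = €3 < min AVC = €7, price fails to cover variable cost at any output.
The firm minimizes its loss by shutting down and losing only its fixed cost of €335.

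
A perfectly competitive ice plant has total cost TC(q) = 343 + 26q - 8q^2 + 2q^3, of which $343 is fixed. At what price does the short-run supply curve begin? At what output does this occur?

The firm shuts down when price falls below the minimum of average variable cost. AVC = VC/q = 26 - 8q + 2q^2.
dAVC/dq = -8 + 4q = 0 gives q = 2. min AVC = 26 - 8·2 + 2·2^2 = 18.
The firm shuts down for any P below $18.

$18 per unit, at q = 2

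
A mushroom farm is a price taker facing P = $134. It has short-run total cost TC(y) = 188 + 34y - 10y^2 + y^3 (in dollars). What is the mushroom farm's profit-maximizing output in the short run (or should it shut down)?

Produce at y = 10

Strip out fixed cost: VC = 34y - 10y^2 + y^3. Then AVC = 34 - 10y + y^2 and MC = 34 - 20y + 3y^2.
AVC hits its minimum where MC = AVC, at y = 5, giving min AVC = 34 - 10·5 + 5^2 = $9.
Because $134 ≥ $9, revenue can cover variable cost; the firm operates.
Solving P = MC: -100 - 20y + 3y^2 = 0 ⇒ y = -10/3 or 10. On the upward-sloping branch, y* = 10.
Check: AVC at y = 10 is $34 ≤ P, so revenue covers variable cost.
Profit = P·y − TC = 134·10 − 528 = $812.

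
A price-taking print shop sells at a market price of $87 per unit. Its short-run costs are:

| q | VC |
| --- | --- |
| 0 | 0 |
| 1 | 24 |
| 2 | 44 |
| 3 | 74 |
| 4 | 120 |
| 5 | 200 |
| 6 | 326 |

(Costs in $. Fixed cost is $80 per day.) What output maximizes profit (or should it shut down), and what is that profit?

Profit at each row (π = 87q − TC): q=0: -80; q=1: -17; q=2: 50; q=3: 107; q=4: 148; q=5: 155; q=6: 116.
Profit is maximized at q = 5. AVC there is 200/5 = $40 ≤ P, so producing beats shutting down (which would give -$80).

q = 5; profit = $155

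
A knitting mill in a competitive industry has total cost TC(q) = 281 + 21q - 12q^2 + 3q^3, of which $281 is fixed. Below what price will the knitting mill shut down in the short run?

The shutdown price is the minimum of AVC. VC = 21q - 12q^2 + 3q^3, so AVC = 21 - 12q + 3q^2.
dAVC/dq = -12 + 6q = 0 gives q = 2. min AVC = 21 - 12·2 + 3·2^2 = 9.
So the shutdown price is $9.

$9 per unit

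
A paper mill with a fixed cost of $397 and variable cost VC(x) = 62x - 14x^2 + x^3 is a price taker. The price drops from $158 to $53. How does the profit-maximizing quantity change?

MC = 62 - 28x + 3x^2; the shutdown threshold is min AVC = $13 (at x = 7).
At P = $158 ≥ min AVC, set P = MC on the rising branch: x = 12.
At P = $53 ≥ min AVC, set P = MC: x = 9. The firm stays open but cuts output.

Output falls from 12 to 9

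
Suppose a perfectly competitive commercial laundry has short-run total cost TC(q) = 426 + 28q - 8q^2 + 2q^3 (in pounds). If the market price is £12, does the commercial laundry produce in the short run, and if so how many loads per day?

Shut down

Strip out fixed cost: VC = 28q - 8q^2 + 2q^3. Then AVC = 28 - 8q + 2q^2 and MC = 28 - 16q + 6q^2.
AVC hits its minimum where MC = AVC, at q = 2, giving min AVC = 28 - 8·2 + 2·2^2 = £20.
With P < min AVC (£12 < £20), every unit sold adds to the loss.
Shutting down limits the loss to fixed cost, £426.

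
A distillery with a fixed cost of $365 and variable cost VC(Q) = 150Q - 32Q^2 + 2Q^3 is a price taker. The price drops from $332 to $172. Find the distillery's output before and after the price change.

MC = 150 - 64Q + 6Q^2; the shutdown threshold is min AVC = $22 (at Q = 8).
With P = $332 above the shutdown price, P = MC gives Q = 13.
At P = $172 ≥ min AVC, set P = MC: Q = 11. The firm stays open but cuts output.

Output falls from 13 to 11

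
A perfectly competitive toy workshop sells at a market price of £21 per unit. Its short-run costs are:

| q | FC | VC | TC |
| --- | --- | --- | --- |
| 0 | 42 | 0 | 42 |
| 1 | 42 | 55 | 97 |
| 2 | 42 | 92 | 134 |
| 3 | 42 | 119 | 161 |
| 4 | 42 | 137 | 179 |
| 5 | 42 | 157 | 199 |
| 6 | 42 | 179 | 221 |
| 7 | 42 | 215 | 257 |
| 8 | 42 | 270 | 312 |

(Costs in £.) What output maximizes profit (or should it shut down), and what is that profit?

Profit at each row (π = 21q − TC): q=0: -42; q=1: -76; q=2: -92; q=3: -98; q=4: -95; q=5: -94; q=6: -95; q=7: -110; q=8: -144.
Profit is highest at q = 0. Equivalently, the lowest AVC in the table is 179/6 ≈ £29.83 at q = 6, and P = £21 falls below it — price never covers variable cost, so the firm shuts down and loses only its fixed cost.

q = 0 (shut down); profit = -£42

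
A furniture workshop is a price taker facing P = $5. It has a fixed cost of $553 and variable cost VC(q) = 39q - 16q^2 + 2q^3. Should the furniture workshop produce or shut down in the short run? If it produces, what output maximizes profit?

Shut down

Variable cost is VC = 39q - 16q^2 + 2q^3, so AVC = VC/q = 39 - 16q + 2q^2 and MC = dTC/dq = 39 - 32q + 6q^2.
AVC is minimized where dAVC/dq = -16 + 4q = 0, at q = 4; min AVC = 39 - 16·4 + 2·4^2 = $7.
With P < min AVC ($5 < $7), every unit sold adds to the loss.
The firm minimizes its loss by shutting down and losing only its fixed cost of $553.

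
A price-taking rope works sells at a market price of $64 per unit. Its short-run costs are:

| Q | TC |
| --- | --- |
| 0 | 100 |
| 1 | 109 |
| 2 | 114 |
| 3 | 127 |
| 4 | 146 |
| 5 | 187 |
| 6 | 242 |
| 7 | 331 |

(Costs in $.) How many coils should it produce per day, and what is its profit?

Compute π = P·Q − TC at each output: Q=0: -100; Q=1: -45; Q=2: 14; Q=3: 65; Q=4: 110; Q=5: 133; Q=6: 142; Q=7: 117.
Profit is maximized at Q = 6. AVC there is 142/6 = $23.67 ≤ P, so producing beats shutting down (which would give -$100).

Q = 6; profit = $142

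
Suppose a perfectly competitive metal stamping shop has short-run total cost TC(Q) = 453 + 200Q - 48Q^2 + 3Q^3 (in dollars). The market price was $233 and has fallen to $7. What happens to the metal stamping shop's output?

Output falls from 11 to 0 (the firm shuts down)

AVC = 200 - 48Q + 3Q^2, minimized at Q = 8 where min AVC = $8. MC = 200 - 96Q + 9Q^2.
With P = $233 above the shutdown price, P = MC gives Q = 11.
At P = $7 < min AVC = $8, price no longer covers variable cost at any output, so the firm shuts down: Q = 0.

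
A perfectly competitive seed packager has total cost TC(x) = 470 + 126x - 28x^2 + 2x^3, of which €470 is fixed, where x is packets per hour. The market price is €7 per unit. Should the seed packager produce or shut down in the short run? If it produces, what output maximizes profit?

Shut down

From TC, MC = TC'(x) = 126 - 56x + 6x^2 and AVC = VC/x = 126 - 28x + 2x^2.
The AVC parabola has its vertex at x = 28/4 = 7, where AVC = 126 - 28·7 + 2·7^2 = €28.
Since P = €7 < min AVC = €28, price fails to cover variable cost at any output.
The firm minimizes its loss by shutting down and losing only its fixed cost of €470.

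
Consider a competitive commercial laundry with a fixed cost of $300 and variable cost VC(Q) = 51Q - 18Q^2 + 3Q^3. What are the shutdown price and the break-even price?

Shutdown price = min AVC. AVC = 51 - 18Q + 3Q^2, with vertex at Q = 3 and minimum $24.
ATC = 300/Q + 51 - 18Q + 3Q^2. Setting dATC/dQ = −300/Q^2 − 18 + 6Q = 0 gives Q = 5 (since 6·5^3 − 18·5^2 = 300).
min ATC = 300/5 + 51 − 18·5 + 3·5^2 = $96. That is the break-even price.
Between these two prices the firm operates at a loss; above $96 it earns a profit.

Shutdown price = $24; break-even price = $96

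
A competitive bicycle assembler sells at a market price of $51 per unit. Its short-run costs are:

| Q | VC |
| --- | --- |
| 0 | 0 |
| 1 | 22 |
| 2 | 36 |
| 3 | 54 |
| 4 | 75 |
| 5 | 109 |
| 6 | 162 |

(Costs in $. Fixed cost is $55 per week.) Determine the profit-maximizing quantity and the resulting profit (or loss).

Q = 5; profit = $91

Tabulate TR − TC: Q=0: -55; Q=1: -26; Q=2: 11; Q=3: 44; Q=4: 74; Q=5: 91; Q=6: 89.
Profit is maximized at Q = 5. AVC there is 109/5 = $21.80 ≤ P, so producing beats shutting down (which would give -$55).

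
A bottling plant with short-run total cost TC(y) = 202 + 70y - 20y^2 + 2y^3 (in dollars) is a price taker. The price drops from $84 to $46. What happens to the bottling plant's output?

MC = 70 - 40y + 6y^2; the shutdown threshold is min AVC = $20 (at y = 5).
At P = $84 ≥ min AVC, set P = MC on the rising branch: y = 7.
At P = $46 ≥ min AVC, set P = MC: y = 6. The firm stays open but cuts output.

Output falls from 7 to 6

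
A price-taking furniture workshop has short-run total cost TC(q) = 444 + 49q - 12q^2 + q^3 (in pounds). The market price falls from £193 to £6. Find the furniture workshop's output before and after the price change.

Output falls from 12 to 0 (the firm shuts down)

MC = 49 - 24q + 3q^2; the shutdown threshold is min AVC = £13 (at q = 6).
At P = £193 ≥ min AVC, set P = MC on the rising branch: q = 12.
At P = £6 < min AVC = £13, price no longer covers variable cost at any output, so the firm shuts down: q = 0.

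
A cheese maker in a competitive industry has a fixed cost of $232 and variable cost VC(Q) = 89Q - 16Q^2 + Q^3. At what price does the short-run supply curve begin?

The shutdown price is the minimum of AVC. VC = 89Q - 16Q^2 + Q^3, so AVC = 89 - 16Q + Q^2.
At the minimum of AVC, MC = AVC. MC = 89 - 32Q + 3Q^2; setting MC = AVC gives 2Q^2 - 16Q = 0, so Q = 8. min AVC = 25.
So the shutdown price is $25.

$25 per unit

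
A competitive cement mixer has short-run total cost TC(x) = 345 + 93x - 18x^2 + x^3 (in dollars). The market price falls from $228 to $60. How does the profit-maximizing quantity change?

Output falls from 15 to 11

MC = 93 - 36x + 3x^2; the shutdown threshold is min AVC = $12 (at x = 9).
At P = $228 ≥ min AVC, set P = MC on the rising branch: x = 15.
At P = $60 ≥ min AVC, set P = MC: x = 11. The firm stays open but cuts output.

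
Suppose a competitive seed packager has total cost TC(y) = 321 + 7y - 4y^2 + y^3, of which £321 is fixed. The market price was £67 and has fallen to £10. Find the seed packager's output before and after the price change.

AVC = 7 - 4y + y^2, minimized at y = 2 where min AVC = £3. MC = 7 - 8y + 3y^2.
With P = £67 above the shutdown price, P = MC gives y = 6.
At P = £10 ≥ min AVC, set P = MC: y = 3. The firm stays open but cuts output.

Output falls from 6 to 3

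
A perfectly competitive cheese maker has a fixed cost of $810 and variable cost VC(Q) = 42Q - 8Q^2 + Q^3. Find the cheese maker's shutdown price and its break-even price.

Shutdown price = $26; break-even price = $141

AVC = 42 - 8Q + Q^2; minimized at Q = 4, giving min AVC = $26. That is the shutdown price.
ATC = 810/Q + 42 - 8Q + Q^2. Setting dATC/dQ = −810/Q^2 − 8 + 2Q = 0 gives Q = 9 (since 2·9^3 − 8·9^2 = 810).
min ATC = 810/9 + 42 − 8·9 + 9^2 = $141. That is the break-even price.
For $26 ≤ P < $141 the firm produces at a loss; below $26 it shuts down.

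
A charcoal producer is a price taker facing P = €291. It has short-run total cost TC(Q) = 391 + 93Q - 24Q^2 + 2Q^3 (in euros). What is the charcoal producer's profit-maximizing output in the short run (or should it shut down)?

Produce at Q = 11

Strip out fixed cost: VC = 93Q - 24Q^2 + 2Q^3. Then AVC = 93 - 24Q + 2Q^2 and MC = 93 - 48Q + 6Q^2.
The AVC parabola has its vertex at Q = 24/4 = 6, where AVC = 93 - 24·6 + 2·6^2 = €21.
Because €291 ≥ €21, revenue can cover variable cost; the firm operates.
Set P = MC: 291 = 93 - 48Q + 6Q^2 → -198 - 48Q + 6Q^2 = 0. The roots are Q = -3 and Q = 11; the profit-maximizing output is on the rising part of MC, so Q* = 11.
Check: AVC at Q = 11 is €71 ≤ P, so revenue covers variable cost.
Profit = P·Q − TC = 291·11 − 1172 = €2029.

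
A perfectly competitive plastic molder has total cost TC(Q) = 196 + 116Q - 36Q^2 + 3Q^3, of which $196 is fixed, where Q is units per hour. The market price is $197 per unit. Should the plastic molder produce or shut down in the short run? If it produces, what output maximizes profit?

Produce at Q = 9

From TC, MC = TC'(Q) = 116 - 72Q + 9Q^2 and AVC = VC/Q = 116 - 36Q + 3Q^2.
AVC is minimized where dAVC/dQ = -36 + 6Q = 0, at Q = 6; min AVC = 116 - 36·6 + 3·6^2 = $8.
Since P = $197 ≥ min AVC = $8, price covers variable cost and the firm should produce.
P = MC gives -81 - 72Q + 9Q^2 = 0, with roots -1 and 9. Take the larger (rising MC): Q* = 9.
Check: AVC at Q = 9 is $35 ≤ P, so revenue covers variable cost.
Profit = P·Q − TC = 197·9 − 511 = $1262.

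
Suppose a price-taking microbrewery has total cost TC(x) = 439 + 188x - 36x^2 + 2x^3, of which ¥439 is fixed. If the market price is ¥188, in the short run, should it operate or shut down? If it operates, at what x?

Variable cost is VC = 188x - 36x^2 + 2x^3, so AVC = VC/x = 188 - 36x + 2x^2 and MC = dTC/dx = 188 - 72x + 6x^2.
AVC is minimized where dAVC/dx = -36 + 4x = 0, at x = 9; min AVC = 188 - 36·9 + 2·9^2 = ¥26.
Since P = ¥188 ≥ min AVC = ¥26, price covers variable cost and the firm should produce.
Set P = MC: 188 = 188 - 72x + 6x^2 → -72x + 6x^2 = 0. The roots are x = 0 and x = 12; the profit-maximizing output is on the rising part of MC, so x* = 12.
Check: AVC at x = 12 is ¥44 ≤ P, so revenue covers variable cost.
Profit = P·x − TC = 188·12 − 967 = ¥1289.

Produce at x = 12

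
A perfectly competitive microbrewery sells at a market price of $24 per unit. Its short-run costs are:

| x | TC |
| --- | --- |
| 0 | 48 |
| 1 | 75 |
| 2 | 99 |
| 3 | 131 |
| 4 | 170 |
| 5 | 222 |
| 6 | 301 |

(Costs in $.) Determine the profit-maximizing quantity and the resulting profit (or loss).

Compute π = P·x − TC at each output: x=0: -48; x=1: -51; x=2: -51; x=3: -59; x=4: -74; x=5: -102; x=6: -157.
Profit is highest at x = 0. Equivalently, the lowest AVC in the table is 51/2 ≈ $25.50 at x = 2, and P = $24 falls below it — price never covers variable cost, so the firm shuts down and loses only its fixed cost.

x = 0 (shut down); profit = -$48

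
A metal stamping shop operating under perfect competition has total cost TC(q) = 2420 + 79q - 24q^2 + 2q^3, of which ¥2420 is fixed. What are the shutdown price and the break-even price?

Shutdown price = ¥7; break-even price = ¥277

Shutdown price = min AVC. AVC = 79 - 24q + 2q^2, with vertex at q = 6 and minimum ¥7.
ATC = 2420/q + 79 - 24q + 2q^2. Setting dATC/dq = −2420/q^2 − 24 + 4q = 0 gives q = 11 (since 4·11^3 − 24·11^2 = 2420).
min ATC = 2420/11 + 79 − 24·11 + 2·11^2 = ¥277. That is the break-even price.
For ¥7 ≤ P < ¥277 the firm produces at a loss; below ¥7 it shuts down.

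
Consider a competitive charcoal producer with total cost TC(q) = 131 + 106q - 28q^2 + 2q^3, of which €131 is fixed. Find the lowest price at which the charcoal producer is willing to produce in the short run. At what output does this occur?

The firm shuts down when price falls below the minimum of average variable cost. AVC = VC/q = 106 - 28q + 2q^2.
dAVC/dq = -28 + 4q = 0 gives q = 7. min AVC = 106 - 28·7 + 2·7^2 = 8.
For P < €8 the firm produces nothing.

€8 per unit, at q = 7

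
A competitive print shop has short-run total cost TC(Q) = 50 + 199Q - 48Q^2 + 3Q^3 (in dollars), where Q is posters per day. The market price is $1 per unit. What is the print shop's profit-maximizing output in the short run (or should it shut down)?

Strip out fixed cost: VC = 199Q - 48Q^2 + 3Q^3. Then AVC = 199 - 48Q + 3Q^2 and MC = 199 - 96Q + 9Q^2.
AVC is minimized where dAVC/dQ = -48 + 6Q = 0, at Q = 8; min AVC = 199 - 48·8 + 3·8^2 = $7.
Since P = $1 < min AVC = $7, price fails to cover variable cost at any output.
The firm minimizes its loss by shutting down and losing only its fixed cost of $50.

Shut down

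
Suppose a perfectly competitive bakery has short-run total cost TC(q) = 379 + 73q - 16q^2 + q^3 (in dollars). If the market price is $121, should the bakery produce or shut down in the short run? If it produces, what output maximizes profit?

From TC, MC = TC'(q) = 73 - 32q + 3q^2 and AVC = VC/q = 73 - 16q + q^2.
The AVC parabola has its vertex at q = 16/2 = 8, where AVC = 73 - 16·8 + 8^2 = $9.
Since P = $121 ≥ min AVC = $9, price covers variable cost and the firm should produce.
Set P = MC: 121 = 73 - 32q + 3q^2 → -48 - 32q + 3q^2 = 0. The roots are q = -4/3 and q = 12; the profit-maximizing output is on the rising part of MC, so q* = 12.
Check: AVC at q = 12 is $25 ≤ P, so revenue covers variable cost.
Profit = P·q − TC = 121·12 − 679 = $773.

Produce at q = 12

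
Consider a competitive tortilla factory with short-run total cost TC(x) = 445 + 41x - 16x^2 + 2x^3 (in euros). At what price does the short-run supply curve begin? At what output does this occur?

€9 per unit, at x = 4

The shutdown price is the minimum of AVC. VC = 41x - 16x^2 + 2x^3, so AVC = 41 - 16x + 2x^2.
At the minimum of AVC, MC = AVC. MC = 41 - 32x + 6x^2; setting MC = AVC gives 4x^2 - 16x = 0, so x = 4. min AVC = 9.
So the shutdown price is €9.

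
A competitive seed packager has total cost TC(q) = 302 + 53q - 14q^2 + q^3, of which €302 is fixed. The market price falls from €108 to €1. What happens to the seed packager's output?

AVC = 53 - 14q + q^2, minimized at q = 7 where min AVC = €4. MC = 53 - 28q + 3q^2.
At P = €108 ≥ min AVC, set P = MC on the rising branch: q = 11.
At P = €1 < min AVC = €4, price no longer covers variable cost at any output, so the firm shuts down: q = 0.

Output falls from 11 to 0 (the firm shuts down)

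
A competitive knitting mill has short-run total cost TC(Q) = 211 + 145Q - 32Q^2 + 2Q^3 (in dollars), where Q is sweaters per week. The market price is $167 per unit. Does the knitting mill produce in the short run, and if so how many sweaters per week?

Variable cost is VC = 145Q - 32Q^2 + 2Q^3, so AVC = VC/Q = 145 - 32Q + 2Q^2 and MC = dTC/dQ = 145 - 64Q + 6Q^2.
The AVC parabola has its vertex at Q = 32/4 = 8, where AVC = 145 - 32·8 + 2·8^2 = $17.
P = $167 exceeds min AVC = $17, so the firm stays open.
P = MC gives -22 - 64Q + 6Q^2 = 0, with roots -1/3 and 11. Take the larger (rising MC): Q* = 11.
Check: AVC at Q = 11 is $35 ≤ P, so revenue covers variable cost.
Profit = P·Q − TC = 167·11 − 596 = $1241.

Produce at Q = 11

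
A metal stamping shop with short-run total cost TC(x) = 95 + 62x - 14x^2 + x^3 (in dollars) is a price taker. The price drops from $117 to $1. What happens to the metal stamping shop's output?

MC = 62 - 28x + 3x^2; the shutdown threshold is min AVC = $13 (at x = 7).
At P = $117 ≥ min AVC, set P = MC on the rising branch: x = 11.
At P = $1 < min AVC = $13, price no longer covers variable cost at any output, so the firm shuts down: x = 0.

Output falls from 11 to 0 (the firm shuts down)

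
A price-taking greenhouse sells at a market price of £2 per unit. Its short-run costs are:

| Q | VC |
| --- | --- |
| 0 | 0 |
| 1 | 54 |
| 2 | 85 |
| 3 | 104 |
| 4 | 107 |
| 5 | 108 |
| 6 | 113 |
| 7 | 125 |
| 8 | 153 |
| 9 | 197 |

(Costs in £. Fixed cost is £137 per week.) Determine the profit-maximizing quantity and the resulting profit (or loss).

Q = 0 (shut down); profit = -£137

Profit at each row (π = 2Q − TC): Q=0: -137; Q=1: -189; Q=2: -218; Q=3: -235; Q=4: -236; Q=5: -235; Q=6: -238; Q=7: -248; Q=8: -274; Q=9: -316.
Profit is highest at Q = 0. Equivalently, the lowest AVC in the table is 125/7 ≈ £17.86 at Q = 7, and P = £2 falls below it — price never covers variable cost, so the firm shuts down and loses only its fixed cost.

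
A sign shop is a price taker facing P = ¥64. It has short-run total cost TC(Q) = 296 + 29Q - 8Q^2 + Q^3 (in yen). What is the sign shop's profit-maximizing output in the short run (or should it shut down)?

Produce at Q = 7

Variable cost is VC = 29Q - 8Q^2 + Q^3, so AVC = VC/Q = 29 - 8Q + Q^2 and MC = dTC/dQ = 29 - 16Q + 3Q^2.
The AVC parabola has its vertex at Q = 8/2 = 4, where AVC = 29 - 8·4 + 4^2 = ¥13.
P = ¥64 exceeds min AVC = ¥13, so the firm stays open.
P = MC gives -35 - 16Q + 3Q^2 = 0, with roots -5/3 and 7. Take the larger (rising MC): Q* = 7.
Check: AVC at Q = 7 is ¥22 ≤ P, so revenue covers variable cost.
Profit = P·Q − TC = 64·7 − 450 = -¥2, a loss, but smaller than the ¥296 fixed cost the firm would lose by shutting down.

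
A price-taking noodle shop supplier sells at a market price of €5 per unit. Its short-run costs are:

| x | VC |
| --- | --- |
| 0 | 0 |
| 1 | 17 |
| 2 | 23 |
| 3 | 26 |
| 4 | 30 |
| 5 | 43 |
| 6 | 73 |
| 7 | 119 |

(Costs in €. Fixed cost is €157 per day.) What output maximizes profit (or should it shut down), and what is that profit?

Compute π = P·x − TC at each output: x=0: -157; x=1: -169; x=2: -170; x=3: -168; x=4: -167; x=5: -175; x=6: -200; x=7: -241.
Profit is highest at x = 0. Equivalently, the lowest AVC in the table is 30/4 ≈ €7.50 at x = 4, and P = €5 falls below it — price never covers variable cost, so the firm shuts down and loses only its fixed cost.

x = 0 (shut down); profit = -€157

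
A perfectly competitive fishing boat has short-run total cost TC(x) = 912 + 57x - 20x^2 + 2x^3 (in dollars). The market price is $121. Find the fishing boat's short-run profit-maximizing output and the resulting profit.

Profit = -$144 at x = 8

AVC = 57 - 20x + 2x^2; min AVC = $7 at x = 5. Since P = $121 ≥ min AVC, the firm produces.
MC = 57 - 40x + 6x^2. Setting P = MC and taking the root on the rising branch gives x* = 8.
TR = 121·8 = 968. TC = 912 + 200 = 1112. Profit = 968 − 1112 = -$144.
That loss of $144 beats the $912 the firm would lose by shutting down; producing recovers $768 of fixed cost.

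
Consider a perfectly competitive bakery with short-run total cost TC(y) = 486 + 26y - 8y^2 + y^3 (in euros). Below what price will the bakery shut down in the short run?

Short-run supply begins at min AVC. From VC = 26y - 8y^2 + y^3, AVC = 26 - 8y + y^2.
dAVC/dy = -8 + 2y = 0 gives y = 4. min AVC = 26 - 8·4 + 4^2 = 10.
So the shutdown price is €10.

€10 per unit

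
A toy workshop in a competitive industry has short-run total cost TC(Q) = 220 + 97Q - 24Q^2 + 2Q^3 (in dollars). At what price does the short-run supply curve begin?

The shutdown price is the minimum of AVC. VC = 97Q - 24Q^2 + 2Q^3, so AVC = 97 - 24Q + 2Q^2.
At the minimum of AVC, MC = AVC. MC = 97 - 48Q + 6Q^2; setting MC = AVC gives 4Q^2 - 24Q = 0, so Q = 6. min AVC = 25.
So the shutdown price is $25.

$25 per unit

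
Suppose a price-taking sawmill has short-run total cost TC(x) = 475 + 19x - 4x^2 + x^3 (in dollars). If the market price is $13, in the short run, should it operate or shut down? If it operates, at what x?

Shut down

Strip out fixed cost: VC = 19x - 4x^2 + x^3. Then AVC = 19 - 4x + x^2 and MC = 19 - 8x + 3x^2.
AVC is minimized where dAVC/dx = -4 + 2x = 0, at x = 2; min AVC = 19 - 4·2 + 2^2 = $15.
P = $13 lies below min AVC = $15; no output level covers variable cost.
Best response: produce nothing and absorb the $475 fixed cost.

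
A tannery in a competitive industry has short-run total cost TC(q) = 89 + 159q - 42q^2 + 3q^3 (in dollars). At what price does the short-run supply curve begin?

The firm shuts down when price falls below the minimum of average variable cost. AVC = VC/q = 159 - 42q + 3q^2.
At the minimum of AVC, MC = AVC. MC = 159 - 84q + 9q^2; setting MC = AVC gives 6q^2 - 42q = 0, so q = 7. min AVC = 12.
So the shutdown price is $12.

$12 per unit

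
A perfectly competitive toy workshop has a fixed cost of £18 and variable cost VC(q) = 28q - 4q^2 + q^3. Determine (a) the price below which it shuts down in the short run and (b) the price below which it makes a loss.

Shutdown price = £24; break-even price = £31

AVC = 28 - 4q + q^2; minimized at q = 2, giving min AVC = £24. That is the shutdown price.
ATC = 18/q + 28 - 4q + q^2. Setting dATC/dq = −18/q^2 − 4 + 2q = 0 gives q = 3 (since 2·3^3 − 4·3^2 = 18).
min ATC = 18/3 + 28 − 4·3 + 3^2 = £31. That is the break-even price.
Between these two prices the firm operates at a loss; above £31 it earns a profit.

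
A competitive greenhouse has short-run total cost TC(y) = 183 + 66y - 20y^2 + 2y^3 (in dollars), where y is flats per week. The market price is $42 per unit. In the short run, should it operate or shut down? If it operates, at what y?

Strip out fixed cost: VC = 66y - 20y^2 + 2y^3. Then AVC = 66 - 20y + 2y^2 and MC = 66 - 40y + 6y^2.
AVC is minimized where dAVC/dy = -20 + 4y = 0, at y = 5; min AVC = 66 - 20·5 + 2·5^2 = $16.
Since P = $42 ≥ min AVC = $16, price covers variable cost and the firm should produce.
Solving P = MC: 24 - 40y + 6y^2 = 0 ⇒ y = 2/3 or 6. On the upward-sloping branch, y* = 6.
Check: AVC at y = 6 is $18 ≤ P, so revenue covers variable cost.
Profit = P·y − TC = 42·6 − 291 = -$39, a loss, but smaller than the $183 fixed cost the firm would lose by shutting down.

Produce at y = 6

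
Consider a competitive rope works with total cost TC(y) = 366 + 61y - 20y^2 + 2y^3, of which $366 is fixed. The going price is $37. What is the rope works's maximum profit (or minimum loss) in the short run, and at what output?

AVC = 61 - 20y + 2y^2; min AVC = $11 at y = 5. Since P = $37 ≥ min AVC, the firm produces.
MC = 61 - 40y + 6y^2. Setting P = MC and taking the root on the rising branch gives y* = 6.
TR = 37·6 = 222. TC = 366 + 78 = 444. Profit = 222 − 444 = -$222.
By producing, the firm covers all variable cost plus $144 of fixed cost; shutting down would lose the full $366.

Profit = -$222 at y = 6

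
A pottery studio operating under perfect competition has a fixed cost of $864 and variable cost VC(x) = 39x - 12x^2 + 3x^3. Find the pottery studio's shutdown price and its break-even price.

Shutdown price = $27; break-even price = $219

Shutdown price = min AVC. AVC = 39 - 12x + 3x^2, with vertex at x = 2 and minimum $27.
ATC = 864/x + 39 - 12x + 3x^2. Setting dATC/dx = −864/x^2 − 12 + 6x = 0 gives x = 6 (since 6·6^3 − 12·6^2 = 864).
min ATC = 864/6 + 39 − 12·6 + 3·6^2 = $219. That is the break-even price.
Between these two prices the firm operates at a loss; above $219 it earns a profit.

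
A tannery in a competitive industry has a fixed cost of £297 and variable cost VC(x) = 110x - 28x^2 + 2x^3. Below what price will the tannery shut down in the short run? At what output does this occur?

£12 per unit, at x = 7

The shutdown price is the minimum of AVC. VC = 110x - 28x^2 + 2x^3, so AVC = 110 - 28x + 2x^2.
At the minimum of AVC, MC = AVC. MC = 110 - 56x + 6x^2; setting MC = AVC gives 4x^2 - 28x = 0, so x = 7. min AVC = 12.
So the shutdown price is £12.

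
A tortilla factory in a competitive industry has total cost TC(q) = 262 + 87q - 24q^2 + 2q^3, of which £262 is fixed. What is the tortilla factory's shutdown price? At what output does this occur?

£15 per unit, at q = 6

Short-run supply begins at min AVC. From VC = 87q - 24q^2 + 2q^3, AVC = 87 - 24q + 2q^2.
dAVC/dq = -24 + 4q = 0 gives q = 6. min AVC = 87 - 24·6 + 2·6^2 = 15.
For P < £15 the firm produces nothing.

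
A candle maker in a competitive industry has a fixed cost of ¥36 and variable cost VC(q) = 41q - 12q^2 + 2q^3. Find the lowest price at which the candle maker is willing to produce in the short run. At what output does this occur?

The shutdown price is the minimum of AVC. VC = 41q - 12q^2 + 2q^3, so AVC = 41 - 12q + 2q^2.
dAVC/dq = -12 + 4q = 0 gives q = 3. min AVC = 41 - 12·3 + 2·3^2 = 23.
So the shutdown price is ¥23.

¥23 per unit, at q = 3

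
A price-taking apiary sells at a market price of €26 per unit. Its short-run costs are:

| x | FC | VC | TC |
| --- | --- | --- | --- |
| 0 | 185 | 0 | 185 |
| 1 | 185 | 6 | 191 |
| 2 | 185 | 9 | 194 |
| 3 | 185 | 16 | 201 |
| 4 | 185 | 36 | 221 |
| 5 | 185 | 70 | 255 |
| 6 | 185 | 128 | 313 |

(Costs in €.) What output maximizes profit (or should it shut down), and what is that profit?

Compute π = P·x − TC at each output: x=0: -185; x=1: -165; x=2: -142; x=3: -123; x=4: -117; x=5: -125; x=6: -157.
Profit is maximized at x = 4. AVC there is 36/4 = €9 ≤ P, so producing beats shutting down (which would give -€185).

x = 4; profit = -€117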